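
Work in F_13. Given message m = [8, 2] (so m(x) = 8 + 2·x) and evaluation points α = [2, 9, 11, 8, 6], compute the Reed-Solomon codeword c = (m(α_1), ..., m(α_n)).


c = [12, 0, 4, 11, 7]

Message polynomial: m(x) = 8 + 2·x (mod 13).
For each evaluation point α_i, compute m(α_i) mod 13:
  α_1 = 2: Horner steps 2 → 12, so m(2) = 12.
  α_2 = 9: Horner steps 2 → 0, so m(9) = 0.
  α_3 = 11: Horner steps 2 → 4, so m(11) = 4.
  α_4 = 8: Horner steps 2 → 11, so m(8) = 11.
  α_5 = 6: Horner steps 2 → 7, so m(6) = 7.
Codeword c = [12, 0, 4, 11, 7] ∈ F_13^5.


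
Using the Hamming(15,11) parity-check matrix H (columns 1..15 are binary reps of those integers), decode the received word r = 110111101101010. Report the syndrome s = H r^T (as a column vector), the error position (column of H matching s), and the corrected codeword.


s = (0, 0, 1, 0)^T, error position = 2, corrected codeword c = 100111101101010

Compute s = H r^T mod 2 one row at a time:
  s_1 = 0 + 1 + 1 + 0 + 1 + 0 + 1 + 0 = 4 ≡ 0 (mod 2).
  s_2 = 1 + 1 + 1 + 1 + 1 + 0 + 1 + 0 = 6 ≡ 0 (mod 2).
  s_3 = 1 + 0 + 1 + 1 + 1 + 0 + 1 + 0 = 5 ≡ 1 (mod 2).
  s_4 = 1 + 0 + 1 + 1 + 1 + 0 + 0 + 0 = 4 ≡ 0 (mod 2).
s = (0, 0, 1, 0)^T — this equals column 2 of H (binary 0010), so error is at position 2.
Correct: flip bit 2 of r = 110111101101010 to get c = 100111101101010.


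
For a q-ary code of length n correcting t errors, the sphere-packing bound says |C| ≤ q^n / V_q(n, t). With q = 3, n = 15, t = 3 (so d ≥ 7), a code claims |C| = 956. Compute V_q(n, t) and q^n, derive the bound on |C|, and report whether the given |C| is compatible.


V_q(n, t) = 4091, q^n = 14348907, Hamming bound = 3507, |C| = 956 ≤ bound (satisfied).

Step 1: Compute V_q(n, t) = Σ_{j=0}^3 C(n, j) (q−1)^j.
  j = 0: C(15,0)·(2)^0 = 1·1 = 1.
  j = 1: C(15,1)·(2)^1 = 15·2 = 30.
  j = 2: C(15,2)·(2)^2 = 105·4 = 420.
  j = 3: C(15,3)·(2)^3 = 455·8 = 3640.
  V_q(n, t) = 1 + 30 + 420 + 3640 = 4091.
Step 2: q^n = 3^15 = 14348907.
Step 3: Hamming bound ⌊q^n / V_q(n,t)⌋ = ⌊14348907/4091⌋ = 3507.
Step 4: Compare |C| = 956 to 3507: satisfied.
The claimed |C| lies below the Hamming bound.


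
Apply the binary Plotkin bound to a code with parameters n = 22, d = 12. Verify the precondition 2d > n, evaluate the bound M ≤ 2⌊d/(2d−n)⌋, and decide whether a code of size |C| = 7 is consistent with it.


Plotkin bound M ≤ 12; given |C| = 7 ≤ bound (satisfied).

Check applicability: 2d = 24, n = 22.
2d − n = 2 > 0, so Plotkin applies.
Compute d/(2d−n) = 12/2 ≈ 6.0000.
⌊d/(2d−n)⌋ = 6.
Plotkin bound: M ≤ 2·6 = 12.
Given |C| = 7, check: satisfied.
This |C| is below the Plotkin bound.


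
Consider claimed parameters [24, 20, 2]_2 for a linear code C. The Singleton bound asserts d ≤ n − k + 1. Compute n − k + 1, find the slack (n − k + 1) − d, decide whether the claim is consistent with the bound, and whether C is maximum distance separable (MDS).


Singleton RHS = n − k + 1 = 5, slack = 3, bound satisfied, not MDS.

Singleton bound: d ≤ n − k + 1.
Here n = 24, k = 20, so n − k + 1 = 5.
Given d = 2, check d ≤ 5: YES.
Slack = (n − k + 1) − d = 3.
The code is NOT MDS (slack = 3 > 0).
Description: the claimed parameters are [24, 20, 2]_2; such a code would be non-MDS.


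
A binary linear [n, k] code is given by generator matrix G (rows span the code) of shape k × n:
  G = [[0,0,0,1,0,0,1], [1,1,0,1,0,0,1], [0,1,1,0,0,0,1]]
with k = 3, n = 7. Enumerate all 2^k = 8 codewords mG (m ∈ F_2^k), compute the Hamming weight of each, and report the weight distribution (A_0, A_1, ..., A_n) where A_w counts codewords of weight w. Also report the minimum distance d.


Weight distribution: A_0 = 1, A_2 = 2, A_3 = 4, A_4 = 1. Minimum distance d = 2.

Enumerate all 2^3 = 8 messages m ∈ F_2^3.
For each, compute codeword c = mG in F_2^7, then tally its weight.
  m = 000 → c = 0000000, weight = 0.
  m = 100 → c = 0001001, weight = 2.
  m = 010 → c = 1101001, weight = 4.
  m = 110 → c = 1100000, weight = 2.
  m = 001 → c = 0110001, weight = 3.
  m = 101 → c = 0111000, weight = 3.
  m = 011 → c = 1011000, weight = 3.
  m = 111 → c = 1010001, weight = 3.
Tally weights:
  weight 0: 1 codewords.
  weight 2: 2 codewords.
  weight 3: 4 codewords.
  weight 4: 1 codewords.
Minimum distance d = smallest w > 0 with A_w > 0 = 2.
Sanity: Σ A_w = 8 = 2^3 = 8 ✓.


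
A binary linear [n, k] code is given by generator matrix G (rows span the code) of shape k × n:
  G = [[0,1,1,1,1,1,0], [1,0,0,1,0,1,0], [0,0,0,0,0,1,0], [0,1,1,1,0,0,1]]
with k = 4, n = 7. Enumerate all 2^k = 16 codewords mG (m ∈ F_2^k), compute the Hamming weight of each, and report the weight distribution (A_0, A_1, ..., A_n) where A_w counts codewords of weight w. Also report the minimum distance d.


Weight distribution: A_0 = 1, A_1 = 1, A_2 = 2, A_3 = 2, A_4 = 5, A_5 = 5. Minimum distance d = 1.

Enumerate all 2^4 = 16 messages m ∈ F_2^4.
For each, compute codeword c = mG in F_2^7, then tally its weight.
  m = 0000 → c = 0000000, weight = 0.
  m = 1000 → c = 0111110, weight = 5.
  m = 0100 → c = 1001010, weight = 3.
  m = 1100 → c = 1110100, weight = 4.
  m = 0010 → c = 0000010, weight = 1.
  m = 1010 → c = 0111100, weight = 4.
  m = 0110 → c = 1001000, weight = 2.
  m = 1110 → c = 1110110, weight = 5.
  m = 0001 → c = 0111001, weight = 4.
  m = 1001 → c = 0000111, weight = 3.
  m = 0101 → c = 1110011, weight = 5.
  m = 1101 → c = 1001101, weight = 4.
  m = 0011 → c = 0111011, weight = 5.
  m = 1011 → c = 0000101, weight = 2.
  m = 0111 → c = 1110001, weight = 4.
  m = 1111 → c = 1001111, weight = 5.
Tally weights:
  weight 0: 1 codewords.
  weight 1: 1 codewords.
  weight 2: 2 codewords.
  weight 3: 2 codewords.
  weight 4: 5 codewords.
  weight 5: 5 codewords.
Minimum distance d = smallest w > 0 with A_w > 0 = 1.
Sanity: Σ A_w = 16 = 2^4 = 16 ✓.


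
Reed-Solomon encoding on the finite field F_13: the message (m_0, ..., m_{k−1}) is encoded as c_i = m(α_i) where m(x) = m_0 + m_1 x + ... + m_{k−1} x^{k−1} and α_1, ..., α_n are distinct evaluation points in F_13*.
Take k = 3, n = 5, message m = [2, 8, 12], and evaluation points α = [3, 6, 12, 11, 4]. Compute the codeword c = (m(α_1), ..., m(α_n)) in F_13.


c = [4, 1, 6, 8, 5]

Message polynomial: m(x) = 2 + 8·x + 12·x^2 (mod 13).
For each evaluation point α_i, compute m(α_i) mod 13:
  α_1 = 3: Horner steps 12 → 5 → 4, so m(3) = 4.
  α_2 = 6: Horner steps 12 → 2 → 1, so m(6) = 1.
  α_3 = 12: Horner steps 12 → 9 → 6, so m(12) = 6.
  α_4 = 11: Horner steps 12 → 10 → 8, so m(11) = 8.
  α_5 = 4: Horner steps 12 → 4 → 5, so m(4) = 5.
Codeword c = [4, 1, 6, 8, 5] ∈ F_13^5.


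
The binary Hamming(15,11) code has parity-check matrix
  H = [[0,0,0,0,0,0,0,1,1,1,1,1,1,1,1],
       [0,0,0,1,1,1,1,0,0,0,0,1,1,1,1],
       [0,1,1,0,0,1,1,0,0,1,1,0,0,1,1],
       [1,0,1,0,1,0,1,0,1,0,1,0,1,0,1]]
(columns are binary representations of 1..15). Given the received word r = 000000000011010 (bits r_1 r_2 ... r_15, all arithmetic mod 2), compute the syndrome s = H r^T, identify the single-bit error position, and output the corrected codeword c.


s = (1, 0, 0, 1)^T, error position = 9, corrected codeword c = 000000001011010

Compute s = H r^T mod 2 one row at a time:
  s_1 = 0 + 0 + 0 + 1 + 1 + 0 + 1 + 0 = 3 ≡ 1 (mod 2).
  s_2 = 0 + 0 + 0 + 0 + 1 + 0 + 1 + 0 = 2 ≡ 0 (mod 2).
  s_3 = 0 + 0 + 0 + 0 + 0 + 1 + 1 + 0 = 2 ≡ 0 (mod 2).
  s_4 = 0 + 0 + 0 + 0 + 0 + 1 + 0 + 0 = 1 ≡ 1 (mod 2).
s = (1, 0, 0, 1)^T — this equals column 9 of H (binary 1001), so error is at position 9.
Correct: flip bit 9 of r = 000000000011010 to get c = 000000001011010.


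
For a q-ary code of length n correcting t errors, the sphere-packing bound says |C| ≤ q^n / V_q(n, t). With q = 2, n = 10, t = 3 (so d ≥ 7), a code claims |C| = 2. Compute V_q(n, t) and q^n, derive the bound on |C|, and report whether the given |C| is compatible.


V_q(n, t) = 176, q^n = 1024, Hamming bound = 5, |C| = 2 ≤ bound (satisfied).

Step 1: Compute V_q(n, t) = Σ_{j=0}^3 C(n, j) (q−1)^j.
  j = 0: C(10,0)·(1)^0 = 1·1 = 1.
  j = 1: C(10,1)·(1)^1 = 10·1 = 10.
  j = 2: C(10,2)·(1)^2 = 45·1 = 45.
  j = 3: C(10,3)·(1)^3 = 120·1 = 120.
  V_q(n, t) = 1 + 10 + 45 + 120 = 176.
Step 2: q^n = 2^10 = 1024.
Step 3: Hamming bound ⌊q^n / V_q(n,t)⌋ = ⌊1024/176⌋ = 5.
Step 4: Compare |C| = 2 to 5: satisfied.
The claimed |C| lies below the Hamming bound.


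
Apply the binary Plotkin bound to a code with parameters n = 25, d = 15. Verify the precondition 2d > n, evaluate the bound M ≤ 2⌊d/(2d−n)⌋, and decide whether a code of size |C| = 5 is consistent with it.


Plotkin bound M ≤ 6; given |C| = 5 ≤ bound (satisfied).

Check applicability: 2d = 30, n = 25.
2d − n = 5 > 0, so Plotkin applies.
Compute d/(2d−n) = 15/5 ≈ 3.0000.
⌊d/(2d−n)⌋ = 3.
Plotkin bound: M ≤ 2·3 = 6.
Given |C| = 5, check: satisfied.
This |C| is below the Plotkin bound.


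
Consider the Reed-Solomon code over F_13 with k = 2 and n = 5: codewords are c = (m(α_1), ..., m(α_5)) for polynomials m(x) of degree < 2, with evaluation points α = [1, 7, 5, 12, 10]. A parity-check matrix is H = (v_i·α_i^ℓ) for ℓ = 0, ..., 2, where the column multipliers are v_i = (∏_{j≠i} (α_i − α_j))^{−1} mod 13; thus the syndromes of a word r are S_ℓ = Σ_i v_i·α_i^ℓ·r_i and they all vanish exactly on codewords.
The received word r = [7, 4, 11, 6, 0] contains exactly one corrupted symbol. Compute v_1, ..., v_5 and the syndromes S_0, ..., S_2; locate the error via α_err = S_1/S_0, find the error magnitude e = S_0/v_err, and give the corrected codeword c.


S = (6, 6, 6), error at position 1, error magnitude e = 8, c = [12, 4, 11, 6, 0].

Step 1: column multipliers v_i = (∏_{j≠i}(α_i − α_j))^{−1} mod 13.
  i = 1 (α = 1): (1−7)(1−5)(1−12)(1−10) = (−6)·(−4)·(−11)·(−9) = 2376 ≡ 10, so v_1 = 10^{−1} = 4 (mod 13).
  i = 2 (α = 7): (7−1)(7−5)(7−12)(7−10) = 6·2·(−5)·(−3) = 180 ≡ 11, so v_2 = 11^{−1} = 6 (mod 13).
  i = 3 (α = 5): (5−1)(5−7)(5−12)(5−10) = 4·(−2)·(−7)·(−5) = −280 ≡ 6, so v_3 = 6^{−1} = 11 (mod 13).
  i = 4 (α = 12): (12−1)(12−7)(12−5)(12−10) = 11·5·7·2 = 770 ≡ 3, so v_4 = 3^{−1} = 9 (mod 13).
  i = 5 (α = 10): (10−1)(10−7)(10−5)(10−12) = 9·3·5·(−2) = −270 ≡ 3, so v_5 = 3^{−1} = 9 (mod 13).
  v = [4, 6, 11, 9, 9].
Step 2: syndromes of r = [7, 4, 11, 6, 0] (all sums mod 13).
  S_0 = Σ v_i r_i = 4·7 + 6·4 + 11·11 + 9·6 + 9·0 = 227 ≡ 6.
  S_1 = Σ v_i α_i r_i = 4·1·7 + 6·7·4 + 11·5·11 + 9·12·6 + 9·10·0 = 1449 ≡ 6.
  α_i^2 mod 13 = [1, 10, 12, 1, 9].
  S_2 = Σ v_i α_i^2 r_i = 4·1·7 + 6·10·4 + 11·12·11 + 9·1·6 + 9·9·0 = 1774 ≡ 6.
  S = (6, 6, 6) ≠ 0, so r is not a codeword (an error is present).
Step 3: locate the error. For a single error e at position i, S_ℓ = v_i·e·α_i^ℓ, so α_err = S_1/S_0.
  S_0^{−1} = 6^{−1} = 11 (mod 13), so α_err = 6·11 = 66 ≡ 1 = α_1. Error position i = 1.
  Consistency check: S_2/S_1 = 6·11 = 66 ≡ 1 = α_err ✓ (single-error assumption holds).
Step 4: error magnitude e = S_0/v_1 = S_0·∏_{j≠1}(α_1 − α_j) = 6·10 = 60 ≡ 8 (mod 13).
Step 5: correct position 1: c_1 = r_1 − e = 7 − 8 ≡ 12 (mod 13). Hence c = [12, 4, 11, 6, 0].
  Check: interpolating c through the α_i gives m(x) = 9 + 3·x (degree < 2) with m(α_i) = c_i for every i, so c is indeed a codeword.


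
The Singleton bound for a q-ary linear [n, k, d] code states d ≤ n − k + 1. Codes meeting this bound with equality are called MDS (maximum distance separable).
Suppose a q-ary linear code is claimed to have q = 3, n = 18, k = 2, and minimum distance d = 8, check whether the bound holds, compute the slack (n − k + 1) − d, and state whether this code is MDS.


Singleton RHS = n − k + 1 = 17, slack = 9, bound satisfied, not MDS.

Singleton bound: d ≤ n − k + 1.
Here n = 18, k = 2, so n − k + 1 = 17.
Given d = 8, check d ≤ 17: YES.
Slack = (n − k + 1) − d = 9.
The code is NOT MDS (slack = 9 > 0).
Description: the claimed parameters are [18, 2, 8]_3; such a code would be non-MDS.


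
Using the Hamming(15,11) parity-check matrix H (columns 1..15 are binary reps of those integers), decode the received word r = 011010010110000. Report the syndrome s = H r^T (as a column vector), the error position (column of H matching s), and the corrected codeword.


s = (1, 1, 0, 1)^T, error position = 13, corrected codeword c = 011010010110100

Compute s = H r^T mod 2 one row at a time:
  s_1 = 1 + 0 + 1 + 1 + 0 + 0 + 0 + 0 = 3 ≡ 1 (mod 2).
  s_2 = 0 + 1 + 0 + 0 + 0 + 0 + 0 + 0 = 1 ≡ 1 (mod 2).
  s_3 = 1 + 1 + 0 + 0 + 1 + 1 + 0 + 0 = 4 ≡ 0 (mod 2).
  s_4 = 0 + 1 + 1 + 0 + 0 + 1 + 0 + 0 = 3 ≡ 1 (mod 2).
s = (1, 1, 0, 1)^T — this equals column 13 of H (binary 1101), so error is at position 13.
Correct: flip bit 13 of r = 011010010110000 to get c = 011010010110100.


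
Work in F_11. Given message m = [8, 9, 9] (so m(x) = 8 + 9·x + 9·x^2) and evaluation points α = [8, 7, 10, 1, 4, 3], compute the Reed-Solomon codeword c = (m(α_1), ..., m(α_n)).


c = [7, 6, 8, 4, 1, 6]

Message polynomial: m(x) = 8 + 9·x + 9·x^2 (mod 11).
For each evaluation point α_i, compute m(α_i) mod 11:
  α_1 = 8: Horner steps 9 → 4 → 7, so m(8) = 7.
  α_2 = 7: Horner steps 9 → 6 → 6, so m(7) = 6.
  α_3 = 10: Horner steps 9 → 0 → 8, so m(10) = 8.
  α_4 = 1: Horner steps 9 → 7 → 4, so m(1) = 4.
  α_5 = 4: Horner steps 9 → 1 → 1, so m(4) = 1.
  α_6 = 3: Horner steps 9 → 3 → 6, so m(3) = 6.
Codeword c = [7, 6, 8, 4, 1, 6] ∈ F_11^6.


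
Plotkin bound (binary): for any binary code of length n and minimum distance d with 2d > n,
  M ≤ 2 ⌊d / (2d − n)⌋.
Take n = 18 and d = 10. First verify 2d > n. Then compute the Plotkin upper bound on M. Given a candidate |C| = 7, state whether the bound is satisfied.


Plotkin bound M ≤ 10; given |C| = 7 ≤ bound (satisfied).

Check applicability: 2d = 20, n = 18.
2d − n = 2 > 0, so Plotkin applies.
Compute d/(2d−n) = 10/2 ≈ 5.0000.
⌊d/(2d−n)⌋ = 5.
Plotkin bound: M ≤ 2·5 = 10.
Given |C| = 7, check: satisfied.
This |C| is below the Plotkin bound.


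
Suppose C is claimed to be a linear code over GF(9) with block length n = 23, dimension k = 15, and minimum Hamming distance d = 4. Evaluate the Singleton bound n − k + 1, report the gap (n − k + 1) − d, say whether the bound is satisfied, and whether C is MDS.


Singleton RHS = n − k + 1 = 9, slack = 5, bound satisfied, not MDS.

Singleton bound: d ≤ n − k + 1.
Here n = 23, k = 15, so n − k + 1 = 9.
Given d = 4, check d ≤ 9: YES.
Slack = (n − k + 1) − d = 5.
The code is NOT MDS (slack = 5 > 0).
Description: the claimed parameters are [23, 15, 4]_9; such a code would be non-MDS.


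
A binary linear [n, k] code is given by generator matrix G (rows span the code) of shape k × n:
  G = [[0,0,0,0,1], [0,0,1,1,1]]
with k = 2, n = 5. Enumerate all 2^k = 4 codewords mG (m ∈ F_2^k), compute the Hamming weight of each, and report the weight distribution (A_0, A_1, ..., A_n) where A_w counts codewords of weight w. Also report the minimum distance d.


Weight distribution: A_0 = 1, A_1 = 1, A_2 = 1, A_3 = 1. Minimum distance d = 1.

Enumerate all 2^2 = 4 messages m ∈ F_2^2.
For each, compute codeword c = mG in F_2^5, then tally its weight.
  m = 00 → c = 00000, weight = 0.
  m = 10 → c = 00001, weight = 1.
  m = 01 → c = 00111, weight = 3.
  m = 11 → c = 00110, weight = 2.
Tally weights:
  weight 0: 1 codewords.
  weight 1: 1 codewords.
  weight 2: 1 codewords.
  weight 3: 1 codewords.
Minimum distance d = smallest w > 0 with A_w > 0 = 1.
Sanity: Σ A_w = 4 = 2^2 = 4 ✓.


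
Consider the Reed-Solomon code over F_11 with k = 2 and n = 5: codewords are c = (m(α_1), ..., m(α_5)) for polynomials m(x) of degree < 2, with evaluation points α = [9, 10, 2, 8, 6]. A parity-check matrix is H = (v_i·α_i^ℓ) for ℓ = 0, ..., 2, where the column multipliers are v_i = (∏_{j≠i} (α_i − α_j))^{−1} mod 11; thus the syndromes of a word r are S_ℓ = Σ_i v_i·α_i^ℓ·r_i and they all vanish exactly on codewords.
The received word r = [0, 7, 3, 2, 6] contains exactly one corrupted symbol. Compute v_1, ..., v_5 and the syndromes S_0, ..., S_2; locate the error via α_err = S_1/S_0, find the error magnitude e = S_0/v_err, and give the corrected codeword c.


S = (1, 10, 1), error at position 2, error magnitude e = 9, c = [0, 9, 3, 2, 6].

Step 1: column multipliers v_i = (∏_{j≠i}(α_i − α_j))^{−1} mod 11.
  i = 1 (α = 9): (9−10)(9−2)(9−8)(9−6) = (−1)·7·1·3 = −21 ≡ 1, so v_1 = 1^{−1} = 1 (mod 11).
  i = 2 (α = 10): (10−9)(10−2)(10−8)(10−6) = 1·8·2·4 = 64 ≡ 9, so v_2 = 9^{−1} = 5 (mod 11).
  i = 3 (α = 2): (2−9)(2−10)(2−8)(2−6) = (−7)·(−8)·(−6)·(−4) = 1344 ≡ 2, so v_3 = 2^{−1} = 6 (mod 11).
  i = 4 (α = 8): (8−9)(8−10)(8−2)(8−6) = (−1)·(−2)·6·2 = 24 ≡ 2, so v_4 = 2^{−1} = 6 (mod 11).
  i = 5 (α = 6): (6−9)(6−10)(6−2)(6−8) = (−3)·(−4)·4·(−2) = −96 ≡ 3, so v_5 = 3^{−1} = 4 (mod 11).
  v = [1, 5, 6, 6, 4].
Step 2: syndromes of r = [0, 7, 3, 2, 6] (all sums mod 11).
  S_0 = Σ v_i r_i = 1·0 + 5·7 + 6·3 + 6·2 + 4·6 = 89 ≡ 1.
  S_1 = Σ v_i α_i r_i = 1·9·0 + 5·10·7 + 6·2·3 + 6·8·2 + 4·6·6 = 626 ≡ 10.
  α_i^2 mod 11 = [4, 1, 4, 9, 3].
  S_2 = Σ v_i α_i^2 r_i = 1·4·0 + 5·1·7 + 6·4·3 + 6·9·2 + 4·3·6 = 287 ≡ 1.
  S = (1, 10, 1) ≠ 0, so r is not a codeword (an error is present).
Step 3: locate the error. For a single error e at position i, S_ℓ = v_i·e·α_i^ℓ, so α_err = S_1/S_0.
  S_0^{−1} = 1^{−1} = 1 (mod 11), so α_err = 10·1 = 10 ≡ 10 = α_2. Error position i = 2.
  Consistency check: S_2/S_1 = 1·10 = 10 ≡ 10 = α_err ✓ (single-error assumption holds).
Step 4: error magnitude e = S_0/v_2 = S_0·∏_{j≠2}(α_2 − α_j) = 1·9 = 9 ≡ 9 (mod 11).
Step 5: correct position 2: c_2 = r_2 − e = 7 − 9 ≡ 9 (mod 11). Hence c = [0, 9, 3, 2, 6].
  Check: interpolating c through the α_i gives m(x) = 7 + 9·x (degree < 2) with m(α_i) = c_i for every i, so c is indeed a codeword.


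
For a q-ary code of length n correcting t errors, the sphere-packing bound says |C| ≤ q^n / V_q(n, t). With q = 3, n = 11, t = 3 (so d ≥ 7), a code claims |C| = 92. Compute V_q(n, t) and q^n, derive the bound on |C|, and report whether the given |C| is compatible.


V_q(n, t) = 1563, q^n = 177147, Hamming bound = 113, |C| = 92 ≤ bound (satisfied).

Step 1: Compute V_q(n, t) = Σ_{j=0}^3 C(n, j) (q−1)^j.
  j = 0: C(11,0)·(2)^0 = 1·1 = 1.
  j = 1: C(11,1)·(2)^1 = 11·2 = 22.
  j = 2: C(11,2)·(2)^2 = 55·4 = 220.
  j = 3: C(11,3)·(2)^3 = 165·8 = 1320.
  V_q(n, t) = 1 + 22 + 220 + 1320 = 1563.
Step 2: q^n = 3^11 = 177147.
Step 3: Hamming bound ⌊q^n / V_q(n,t)⌋ = ⌊177147/1563⌋ = 113.
Step 4: Compare |C| = 92 to 113: satisfied.
The claimed |C| lies below the Hamming bound.


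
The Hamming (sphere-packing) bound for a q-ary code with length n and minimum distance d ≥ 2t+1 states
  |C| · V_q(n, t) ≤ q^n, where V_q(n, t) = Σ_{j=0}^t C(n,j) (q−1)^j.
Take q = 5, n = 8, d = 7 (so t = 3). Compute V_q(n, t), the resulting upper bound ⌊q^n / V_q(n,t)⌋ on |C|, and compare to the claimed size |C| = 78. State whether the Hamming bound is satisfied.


V_q(n, t) = 4065, q^n = 390625, Hamming bound = 96, |C| = 78 ≤ bound (satisfied).

Step 1: Compute V_q(n, t) = Σ_{j=0}^3 C(n, j) (q−1)^j.
  j = 0: C(8,0)·(4)^0 = 1·1 = 1.
  j = 1: C(8,1)·(4)^1 = 8·4 = 32.
  j = 2: C(8,2)·(4)^2 = 28·16 = 448.
  j = 3: C(8,3)·(4)^3 = 56·64 = 3584.
  V_q(n, t) = 1 + 32 + 448 + 3584 = 4065.
Step 2: q^n = 5^8 = 390625.
Step 3: Hamming bound ⌊q^n / V_q(n,t)⌋ = ⌊390625/4065⌋ = 96.
Step 4: Compare |C| = 78 to 96: satisfied.
The claimed |C| lies below the Hamming bound.


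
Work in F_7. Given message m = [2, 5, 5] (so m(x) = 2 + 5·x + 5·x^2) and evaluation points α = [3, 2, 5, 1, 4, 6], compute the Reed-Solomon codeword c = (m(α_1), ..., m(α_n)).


c = [6, 4, 5, 5, 4, 2]

Message polynomial: m(x) = 2 + 5·x + 5·x^2 (mod 7).
For each evaluation point α_i, compute m(α_i) mod 7:
  α_1 = 3: Horner steps 5 → 6 → 6, so m(3) = 6.
  α_2 = 2: Horner steps 5 → 1 → 4, so m(2) = 4.
  α_3 = 5: Horner steps 5 → 2 → 5, so m(5) = 5.
  α_4 = 1: Horner steps 5 → 3 → 5, so m(1) = 5.
  α_5 = 4: Horner steps 5 → 4 → 4, so m(4) = 4.
  α_6 = 6: Horner steps 5 → 0 → 2, so m(6) = 2.
Codeword c = [6, 4, 5, 5, 4, 2] ∈ F_7^6.


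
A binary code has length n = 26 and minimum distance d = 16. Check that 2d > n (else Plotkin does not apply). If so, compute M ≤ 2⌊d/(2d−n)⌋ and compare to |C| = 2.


Plotkin bound M ≤ 4; given |C| = 2 ≤ bound (satisfied).

Check applicability: 2d = 32, n = 26.
2d − n = 6 > 0, so Plotkin applies.
Compute d/(2d−n) = 16/6 ≈ 2.6667.
⌊d/(2d−n)⌋ = 2.
Plotkin bound: M ≤ 2·2 = 4.
Given |C| = 2, check: satisfied.
This |C| is below the Plotkin bound.


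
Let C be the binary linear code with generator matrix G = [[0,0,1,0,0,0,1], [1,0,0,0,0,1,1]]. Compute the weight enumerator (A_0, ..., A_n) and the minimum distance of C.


Weight distribution: A_0 = 1, A_2 = 1, A_3 = 2. Minimum distance d = 2.

Enumerate all 2^2 = 4 messages m ∈ F_2^2.
For each, compute codeword c = mG in F_2^7, then tally its weight.
  m = 00 → c = 0000000, weight = 0.
  m = 10 → c = 0010001, weight = 2.
  m = 01 → c = 1000011, weight = 3.
  m = 11 → c = 1010010, weight = 3.
Tally weights:
  weight 0: 1 codewords.
  weight 2: 1 codewords.
  weight 3: 2 codewords.
Minimum distance d = smallest w > 0 with A_w > 0 = 2.
Sanity: Σ A_w = 4 = 2^2 = 4 ✓.


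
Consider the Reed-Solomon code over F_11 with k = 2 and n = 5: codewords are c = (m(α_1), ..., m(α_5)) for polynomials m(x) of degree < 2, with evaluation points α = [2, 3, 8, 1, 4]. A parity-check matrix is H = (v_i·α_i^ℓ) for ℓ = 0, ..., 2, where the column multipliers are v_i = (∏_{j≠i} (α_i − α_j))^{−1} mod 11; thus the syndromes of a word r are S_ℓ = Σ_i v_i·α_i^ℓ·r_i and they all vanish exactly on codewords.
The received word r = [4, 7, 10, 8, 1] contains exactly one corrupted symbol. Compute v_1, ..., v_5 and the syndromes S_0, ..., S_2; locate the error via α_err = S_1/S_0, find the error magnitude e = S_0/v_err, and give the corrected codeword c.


S = (9, 7, 3), error at position 1, error magnitude e = 2, c = [2, 7, 10, 8, 1].

Step 1: column multipliers v_i = (∏_{j≠i}(α_i − α_j))^{−1} mod 11.
  i = 1 (α = 2): (2−3)(2−8)(2−1)(2−4) = (−1)·(−6)·1·(−2) = −12 ≡ 10, so v_1 = 10^{−1} = 10 (mod 11).
  i = 2 (α = 3): (3−2)(3−8)(3−1)(3−4) = 1·(−5)·2·(−1) = 10 ≡ 10, so v_2 = 10^{−1} = 10 (mod 11).
  i = 3 (α = 8): (8−2)(8−3)(8−1)(8−4) = 6·5·7·4 = 840 ≡ 4, so v_3 = 4^{−1} = 3 (mod 11).
  i = 4 (α = 1): (1−2)(1−3)(1−8)(1−4) = (−1)·(−2)·(−7)·(−3) = 42 ≡ 9, so v_4 = 9^{−1} = 5 (mod 11).
  i = 5 (α = 4): (4−2)(4−3)(4−8)(4−1) = 2·1·(−4)·3 = −24 ≡ 9, so v_5 = 9^{−1} = 5 (mod 11).
  v = [10, 10, 3, 5, 5].
Step 2: syndromes of r = [4, 7, 10, 8, 1] (all sums mod 11).
  S_0 = Σ v_i r_i = 10·4 + 10·7 + 3·10 + 5·8 + 5·1 = 185 ≡ 9.
  S_1 = Σ v_i α_i r_i = 10·2·4 + 10·3·7 + 3·8·10 + 5·1·8 + 5·4·1 = 590 ≡ 7.
  α_i^2 mod 11 = [4, 9, 9, 1, 5].
  S_2 = Σ v_i α_i^2 r_i = 10·4·4 + 10·9·7 + 3·9·10 + 5·1·8 + 5·5·1 = 1125 ≡ 3.
  S = (9, 7, 3) ≠ 0, so r is not a codeword (an error is present).
Step 3: locate the error. For a single error e at position i, S_ℓ = v_i·e·α_i^ℓ, so α_err = S_1/S_0.
  S_0^{−1} = 9^{−1} = 5 (mod 11), so α_err = 7·5 = 35 ≡ 2 = α_1. Error position i = 1.
  Consistency check: S_2/S_1 = 3·8 = 24 ≡ 2 = α_err ✓ (single-error assumption holds).
Step 4: error magnitude e = S_0/v_1 = S_0·∏_{j≠1}(α_1 − α_j) = 9·10 = 90 ≡ 2 (mod 11).
Step 5: correct position 1: c_1 = r_1 − e = 4 − 2 ≡ 2 (mod 11). Hence c = [2, 7, 10, 8, 1].
  Check: interpolating c through the α_i gives m(x) = 3 + 5·x (degree < 2) with m(α_i) = c_i for every i, so c is indeed a codeword.


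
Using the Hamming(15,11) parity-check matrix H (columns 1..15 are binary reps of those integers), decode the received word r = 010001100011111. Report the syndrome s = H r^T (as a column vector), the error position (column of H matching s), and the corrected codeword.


s = (1, 0, 0, 0)^T, error position = 8, corrected codeword c = 010001110011111

Compute s = H r^T mod 2 one row at a time:
  s_1 = 0 + 0 + 0 + 1 + 1 + 1 + 1 + 1 = 5 ≡ 1 (mod 2).
  s_2 = 0 + 0 + 1 + 1 + 1 + 1 + 1 + 1 = 6 ≡ 0 (mod 2).
  s_3 = 1 + 0 + 1 + 1 + 0 + 1 + 1 + 1 = 6 ≡ 0 (mod 2).
  s_4 = 0 + 0 + 0 + 1 + 0 + 1 + 1 + 1 = 4 ≡ 0 (mod 2).
s = (1, 0, 0, 0)^T — this equals column 8 of H (binary 1000), so error is at position 8.
Correct: flip bit 8 of r = 010001100011111 to get c = 010001110011111.


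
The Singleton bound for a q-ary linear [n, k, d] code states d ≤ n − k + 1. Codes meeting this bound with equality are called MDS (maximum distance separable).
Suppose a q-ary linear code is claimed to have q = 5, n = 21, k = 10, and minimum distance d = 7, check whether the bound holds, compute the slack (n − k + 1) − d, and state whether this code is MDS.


Singleton RHS = n − k + 1 = 12, slack = 5, bound satisfied, not MDS.

Singleton bound: d ≤ n − k + 1.
Here n = 21, k = 10, so n − k + 1 = 12.
Given d = 7, check d ≤ 12: YES.
Slack = (n − k + 1) − d = 5.
The code is NOT MDS (slack = 5 > 0).
Description: the claimed parameters are [21, 10, 7]_5; such a code would be non-MDS.


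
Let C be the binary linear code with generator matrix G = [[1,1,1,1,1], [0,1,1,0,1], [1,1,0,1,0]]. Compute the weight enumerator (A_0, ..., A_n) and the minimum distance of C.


Weight distribution: A_0 = 1, A_1 = 1, A_2 = 2, A_3 = 2, A_4 = 1, A_5 = 1. Minimum distance d = 1.

Enumerate all 2^3 = 8 messages m ∈ F_2^3.
For each, compute codeword c = mG in F_2^5, then tally its weight.
  m = 000 → c = 00000, weight = 0.
  m = 100 → c = 11111, weight = 5.
  m = 010 → c = 01101, weight = 3.
  m = 110 → c = 10010, weight = 2.
  m = 001 → c = 11010, weight = 3.
  m = 101 → c = 00101, weight = 2.
  m = 011 → c = 10111, weight = 4.
  m = 111 → c = 01000, weight = 1.
Tally weights:
  weight 0: 1 codewords.
  weight 1: 1 codewords.
  weight 2: 2 codewords.
  weight 3: 2 codewords.
  weight 4: 1 codewords.
  weight 5: 1 codewords.
Minimum distance d = smallest w > 0 with A_w > 0 = 1.
Sanity: Σ A_w = 8 = 2^3 = 8 ✓.


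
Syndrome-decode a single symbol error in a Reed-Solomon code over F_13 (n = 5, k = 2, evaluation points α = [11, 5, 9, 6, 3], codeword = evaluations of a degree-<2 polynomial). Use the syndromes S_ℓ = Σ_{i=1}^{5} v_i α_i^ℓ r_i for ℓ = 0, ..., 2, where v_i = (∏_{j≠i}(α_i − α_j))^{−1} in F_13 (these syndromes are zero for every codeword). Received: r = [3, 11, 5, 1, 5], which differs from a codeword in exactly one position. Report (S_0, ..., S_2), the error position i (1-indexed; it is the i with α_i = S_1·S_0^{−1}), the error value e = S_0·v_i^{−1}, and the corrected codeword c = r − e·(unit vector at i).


S = (5, 6, 2), error at position 3, error magnitude e = 8, c = [3, 11, 10, 1, 5].

Step 1: column multipliers v_i = (∏_{j≠i}(α_i − α_j))^{−1} mod 13.
  i = 1 (α = 11): (11−5)(11−9)(11−6)(11−3) = 6·2·5·8 = 480 ≡ 12, so v_1 = 12^{−1} = 12 (mod 13).
  i = 2 (α = 5): (5−11)(5−9)(5−6)(5−3) = (−6)·(−4)·(−1)·2 = −48 ≡ 4, so v_2 = 4^{−1} = 10 (mod 13).
  i = 3 (α = 9): (9−11)(9−5)(9−6)(9−3) = (−2)·4·3·6 = −144 ≡ 12, so v_3 = 12^{−1} = 12 (mod 13).
  i = 4 (α = 6): (6−11)(6−5)(6−9)(6−3) = (−5)·1·(−3)·3 = 45 ≡ 6, so v_4 = 6^{−1} = 11 (mod 13).
  i = 5 (α = 3): (3−11)(3−5)(3−9)(3−6) = (−8)·(−2)·(−6)·(−3) = 288 ≡ 2, so v_5 = 2^{−1} = 7 (mod 13).
  v = [12, 10, 12, 11, 7].
Step 2: syndromes of r = [3, 11, 5, 1, 5] (all sums mod 13).
  S_0 = Σ v_i r_i = 12·3 + 10·11 + 12·5 + 11·1 + 7·5 = 252 ≡ 5.
  S_1 = Σ v_i α_i r_i = 12·11·3 + 10·5·11 + 12·9·5 + 11·6·1 + 7·3·5 = 1657 ≡ 6.
  α_i^2 mod 13 = [4, 12, 3, 10, 9].
  S_2 = Σ v_i α_i^2 r_i = 12·4·3 + 10·12·11 + 12·3·5 + 11·10·1 + 7·9·5 = 2069 ≡ 2.
  S = (5, 6, 2) ≠ 0, so r is not a codeword (an error is present).
Step 3: locate the error. For a single error e at position i, S_ℓ = v_i·e·α_i^ℓ, so α_err = S_1/S_0.
  S_0^{−1} = 5^{−1} = 8 (mod 13), so α_err = 6·8 = 48 ≡ 9 = α_3. Error position i = 3.
  Consistency check: S_2/S_1 = 2·11 = 22 ≡ 9 = α_err ✓ (single-error assumption holds).
Step 4: error magnitude e = S_0/v_3 = S_0·∏_{j≠3}(α_3 − α_j) = 5·12 = 60 ≡ 8 (mod 13).
Step 5: correct position 3: c_3 = r_3 − e = 5 − 8 ≡ 10 (mod 13). Hence c = [3, 11, 10, 1, 5].
  Check: interpolating c through the α_i gives m(x) = 9 + 3·x (degree < 2) with m(α_i) = c_i for every i, so c is indeed a codeword.


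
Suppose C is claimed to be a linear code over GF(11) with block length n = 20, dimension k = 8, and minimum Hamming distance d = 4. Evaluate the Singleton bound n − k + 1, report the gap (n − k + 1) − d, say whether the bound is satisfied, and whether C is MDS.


Singleton RHS = n − k + 1 = 13, slack = 9, bound satisfied, not MDS.

Singleton bound: d ≤ n − k + 1.
Here n = 20, k = 8, so n − k + 1 = 13.
Given d = 4, check d ≤ 13: YES.
Slack = (n − k + 1) − d = 9.
The code is NOT MDS (slack = 9 > 0).
Description: the claimed parameters are [20, 8, 4]_11; such a code would be non-MDS.


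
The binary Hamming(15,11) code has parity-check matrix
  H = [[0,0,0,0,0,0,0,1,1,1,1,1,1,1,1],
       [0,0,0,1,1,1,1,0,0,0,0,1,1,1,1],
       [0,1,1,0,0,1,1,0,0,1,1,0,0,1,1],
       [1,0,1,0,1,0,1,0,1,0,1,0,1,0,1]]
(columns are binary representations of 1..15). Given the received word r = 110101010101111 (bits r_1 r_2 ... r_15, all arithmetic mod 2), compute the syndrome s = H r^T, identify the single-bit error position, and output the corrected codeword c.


s = (0, 0, 1, 1)^T, error position = 3, corrected codeword c = 111101010101111

Compute s = H r^T mod 2 one row at a time:
  s_1 = 1 + 0 + 1 + 0 + 1 + 1 + 1 + 1 = 6 ≡ 0 (mod 2).
  s_2 = 1 + 0 + 1 + 0 + 1 + 1 + 1 + 1 = 6 ≡ 0 (mod 2).
  s_3 = 1 + 0 + 1 + 0 + 1 + 0 + 1 + 1 = 5 ≡ 1 (mod 2).
  s_4 = 1 + 0 + 0 + 0 + 0 + 0 + 1 + 1 = 3 ≡ 1 (mod 2).
s = (0, 0, 1, 1)^T — this equals column 3 of H (binary 0011), so error is at position 3.
Correct: flip bit 3 of r = 110101010101111 to get c = 111101010101111.


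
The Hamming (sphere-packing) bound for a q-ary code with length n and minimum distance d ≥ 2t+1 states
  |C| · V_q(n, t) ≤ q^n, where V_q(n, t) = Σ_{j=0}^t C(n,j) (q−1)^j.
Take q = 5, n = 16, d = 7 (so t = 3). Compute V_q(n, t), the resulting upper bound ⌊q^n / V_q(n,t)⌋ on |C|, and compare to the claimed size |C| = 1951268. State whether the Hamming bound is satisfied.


V_q(n, t) = 37825, q^n = 152587890625, Hamming bound = 4034048, |C| = 1951268 ≤ bound (satisfied).

Step 1: Compute V_q(n, t) = Σ_{j=0}^3 C(n, j) (q−1)^j.
  j = 0: C(16,0)·(4)^0 = 1·1 = 1.
  j = 1: C(16,1)·(4)^1 = 16·4 = 64.
  j = 2: C(16,2)·(4)^2 = 120·16 = 1920.
  j = 3: C(16,3)·(4)^3 = 560·64 = 35840.
  V_q(n, t) = 1 + 64 + 1920 + 35840 = 37825.
Step 2: q^n = 5^16 = 152587890625.
Step 3: Hamming bound ⌊q^n / V_q(n,t)⌋ = ⌊152587890625/37825⌋ = 4034048.
Step 4: Compare |C| = 1951268 to 4034048: satisfied.
The claimed |C| lies below the Hamming bound.


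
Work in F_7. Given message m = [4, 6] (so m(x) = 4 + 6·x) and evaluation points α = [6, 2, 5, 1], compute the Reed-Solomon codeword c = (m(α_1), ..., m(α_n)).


c = [5, 2, 6, 3]

Message polynomial: m(x) = 4 + 6·x (mod 7).
For each evaluation point α_i, compute m(α_i) mod 7:
  α_1 = 6: Horner steps 6 → 5, so m(6) = 5.
  α_2 = 2: Horner steps 6 → 2, so m(2) = 2.
  α_3 = 5: Horner steps 6 → 6, so m(5) = 6.
  α_4 = 1: Horner steps 6 → 3, so m(1) = 3.
Codeword c = [5, 2, 6, 3] ∈ F_7^4.


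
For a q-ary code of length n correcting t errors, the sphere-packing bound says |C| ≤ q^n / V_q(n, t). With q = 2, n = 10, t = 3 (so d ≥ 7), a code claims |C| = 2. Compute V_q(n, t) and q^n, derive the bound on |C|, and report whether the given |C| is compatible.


V_q(n, t) = 176, q^n = 1024, Hamming bound = 5, |C| = 2 ≤ bound (satisfied).

Step 1: Compute V_q(n, t) = Σ_{j=0}^3 C(n, j) (q−1)^j.
  j = 0: C(10,0)·(1)^0 = 1·1 = 1.
  j = 1: C(10,1)·(1)^1 = 10·1 = 10.
  j = 2: C(10,2)·(1)^2 = 45·1 = 45.
  j = 3: C(10,3)·(1)^3 = 120·1 = 120.
  V_q(n, t) = 1 + 10 + 45 + 120 = 176.
Step 2: q^n = 2^10 = 1024.
Step 3: Hamming bound ⌊q^n / V_q(n,t)⌋ = ⌊1024/176⌋ = 5.
Step 4: Compare |C| = 2 to 5: satisfied.
The claimed |C| lies below the Hamming bound.


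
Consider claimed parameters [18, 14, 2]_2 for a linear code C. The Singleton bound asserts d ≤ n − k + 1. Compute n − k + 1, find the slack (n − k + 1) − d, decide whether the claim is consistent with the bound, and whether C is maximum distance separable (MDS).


Singleton RHS = n − k + 1 = 5, slack = 3, bound satisfied, not MDS.

Singleton bound: d ≤ n − k + 1.
Here n = 18, k = 14, so n − k + 1 = 5.
Given d = 2, check d ≤ 5: YES.
Slack = (n − k + 1) − d = 3.
The code is NOT MDS (slack = 3 > 0).
Description: the claimed parameters are [18, 14, 2]_2; such a code would be non-MDS.


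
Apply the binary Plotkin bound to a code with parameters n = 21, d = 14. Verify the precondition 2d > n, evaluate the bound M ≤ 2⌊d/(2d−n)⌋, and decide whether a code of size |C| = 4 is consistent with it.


Plotkin bound M ≤ 4; given |C| = 4 ≤ bound (satisfied).

Check applicability: 2d = 28, n = 21.
2d − n = 7 > 0, so Plotkin applies.
Compute d/(2d−n) = 14/7 ≈ 2.0000.
⌊d/(2d−n)⌋ = 2.
Plotkin bound: M ≤ 2·2 = 4.
Given |C| = 4, check: satisfied.
This |C| is at the Plotkin bound.


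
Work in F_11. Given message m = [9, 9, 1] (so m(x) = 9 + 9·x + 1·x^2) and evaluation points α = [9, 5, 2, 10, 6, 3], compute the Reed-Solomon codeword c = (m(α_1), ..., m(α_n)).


c = [6, 2, 9, 1, 0, 1]

Message polynomial: m(x) = 9 + 9·x + 1·x^2 (mod 11).
For each evaluation point α_i, compute m(α_i) mod 11:
  α_1 = 9: Horner steps 1 → 7 → 6, so m(9) = 6.
  α_2 = 5: Horner steps 1 → 3 → 2, so m(5) = 2.
  α_3 = 2: Horner steps 1 → 0 → 9, so m(2) = 9.
  α_4 = 10: Horner steps 1 → 8 → 1, so m(10) = 1.
  α_5 = 6: Horner steps 1 → 4 → 0, so m(6) = 0.
  α_6 = 3: Horner steps 1 → 1 → 1, so m(3) = 1.
Codeword c = [6, 2, 9, 1, 0, 1] ∈ F_11^6.


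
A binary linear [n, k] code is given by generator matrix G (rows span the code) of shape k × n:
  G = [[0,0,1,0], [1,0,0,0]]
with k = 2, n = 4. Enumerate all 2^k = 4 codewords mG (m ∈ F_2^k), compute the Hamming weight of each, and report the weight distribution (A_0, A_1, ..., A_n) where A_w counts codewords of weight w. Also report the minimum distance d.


Weight distribution: A_0 = 1, A_1 = 2, A_2 = 1. Minimum distance d = 1.

Enumerate all 2^2 = 4 messages m ∈ F_2^2.
For each, compute codeword c = mG in F_2^4, then tally its weight.
  m = 00 → c = 0000, weight = 0.
  m = 10 → c = 0010, weight = 1.
  m = 01 → c = 1000, weight = 1.
  m = 11 → c = 1010, weight = 2.
Tally weights:
  weight 0: 1 codewords.
  weight 1: 2 codewords.
  weight 2: 1 codewords.
Minimum distance d = smallest w > 0 with A_w > 0 = 1.
Sanity: Σ A_w = 4 = 2^2 = 4 ✓.


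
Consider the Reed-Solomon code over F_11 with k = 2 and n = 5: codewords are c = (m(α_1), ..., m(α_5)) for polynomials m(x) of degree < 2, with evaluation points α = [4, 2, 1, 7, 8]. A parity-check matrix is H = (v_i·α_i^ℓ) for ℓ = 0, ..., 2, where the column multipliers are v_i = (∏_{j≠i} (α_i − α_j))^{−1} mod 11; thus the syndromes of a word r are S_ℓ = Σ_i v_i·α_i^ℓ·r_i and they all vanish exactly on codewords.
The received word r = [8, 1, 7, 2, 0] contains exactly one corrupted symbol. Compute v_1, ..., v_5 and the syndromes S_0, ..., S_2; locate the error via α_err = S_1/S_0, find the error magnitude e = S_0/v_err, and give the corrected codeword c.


S = (3, 3, 3), error at position 3, error magnitude e = 4, c = [8, 1, 3, 2, 0].

Step 1: column multipliers v_i = (∏_{j≠i}(α_i − α_j))^{−1} mod 11.
  i = 1 (α = 4): (4−2)(4−1)(4−7)(4−8) = 2·3·(−3)·(−4) = 72 ≡ 6, so v_1 = 6^{−1} = 2 (mod 11).
  i = 2 (α = 2): (2−4)(2−1)(2−7)(2−8) = (−2)·1·(−5)·(−6) = −60 ≡ 6, so v_2 = 6^{−1} = 2 (mod 11).
  i = 3 (α = 1): (1−4)(1−2)(1−7)(1−8) = (−3)·(−1)·(−6)·(−7) = 126 ≡ 5, so v_3 = 5^{−1} = 9 (mod 11).
  i = 4 (α = 7): (7−4)(7−2)(7−1)(7−8) = 3·5·6·(−1) = −90 ≡ 9, so v_4 = 9^{−1} = 5 (mod 11).
  i = 5 (α = 8): (8−4)(8−2)(8−1)(8−7) = 4·6·7·1 = 168 ≡ 3, so v_5 = 3^{−1} = 4 (mod 11).
  v = [2, 2, 9, 5, 4].
Step 2: syndromes of r = [8, 1, 7, 2, 0] (all sums mod 11).
  S_0 = Σ v_i r_i = 2·8 + 2·1 + 9·7 + 5·2 + 4·0 = 91 ≡ 3.
  S_1 = Σ v_i α_i r_i = 2·4·8 + 2·2·1 + 9·1·7 + 5·7·2 + 4·8·0 = 201 ≡ 3.
  α_i^2 mod 11 = [5, 4, 1, 5, 9].
  S_2 = Σ v_i α_i^2 r_i = 2·5·8 + 2·4·1 + 9·1·7 + 5·5·2 + 4·9·0 = 201 ≡ 3.
  S = (3, 3, 3) ≠ 0, so r is not a codeword (an error is present).
Step 3: locate the error. For a single error e at position i, S_ℓ = v_i·e·α_i^ℓ, so α_err = S_1/S_0.
  S_0^{−1} = 3^{−1} = 4 (mod 11), so α_err = 3·4 = 12 ≡ 1 = α_3. Error position i = 3.
  Consistency check: S_2/S_1 = 3·4 = 12 ≡ 1 = α_err ✓ (single-error assumption holds).
Step 4: error magnitude e = S_0/v_3 = S_0·∏_{j≠3}(α_3 − α_j) = 3·5 = 15 ≡ 4 (mod 11).
Step 5: correct position 3: c_3 = r_3 − e = 7 − 4 ≡ 3 (mod 11). Hence c = [8, 1, 3, 2, 0].
  Check: interpolating c through the α_i gives m(x) = 5 + 9·x (degree < 2) with m(α_i) = c_i for every i, so c is indeed a codeword.


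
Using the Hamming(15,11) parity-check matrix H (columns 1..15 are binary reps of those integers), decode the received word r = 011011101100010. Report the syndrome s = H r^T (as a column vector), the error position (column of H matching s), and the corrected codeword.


s = (1, 0, 0, 0)^T, error position = 8, corrected codeword c = 011011111100010

Compute s = H r^T mod 2 one row at a time:
  s_1 = 0 + 1 + 1 + 0 + 0 + 0 + 1 + 0 = 3 ≡ 1 (mod 2).
  s_2 = 0 + 1 + 1 + 1 + 0 + 0 + 1 + 0 = 4 ≡ 0 (mod 2).
  s_3 = 1 + 1 + 1 + 1 + 1 + 0 + 1 + 0 = 6 ≡ 0 (mod 2).
  s_4 = 0 + 1 + 1 + 1 + 1 + 0 + 0 + 0 = 4 ≡ 0 (mod 2).
s = (1, 0, 0, 0)^T — this equals column 8 of H (binary 1000), so error is at position 8.
Correct: flip bit 8 of r = 011011101100010 to get c = 011011111100010.


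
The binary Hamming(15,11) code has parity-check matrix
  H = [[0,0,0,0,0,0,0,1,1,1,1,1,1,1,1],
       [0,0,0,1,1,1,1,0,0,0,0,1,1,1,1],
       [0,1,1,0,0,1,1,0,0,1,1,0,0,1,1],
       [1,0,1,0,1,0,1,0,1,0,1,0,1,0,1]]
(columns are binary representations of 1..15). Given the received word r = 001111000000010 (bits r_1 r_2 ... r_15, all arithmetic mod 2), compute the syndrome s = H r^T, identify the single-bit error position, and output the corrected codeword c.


s = (1, 0, 1, 0)^T, error position = 10, corrected codeword c = 001111000100010

Compute s = H r^T mod 2 one row at a time:
  s_1 = 0 + 0 + 0 + 0 + 0 + 0 + 1 + 0 = 1 ≡ 1 (mod 2).
  s_2 = 1 + 1 + 1 + 0 + 0 + 0 + 1 + 0 = 4 ≡ 0 (mod 2).
  s_3 = 0 + 1 + 1 + 0 + 0 + 0 + 1 + 0 = 3 ≡ 1 (mod 2).
  s_4 = 0 + 1 + 1 + 0 + 0 + 0 + 0 + 0 = 2 ≡ 0 (mod 2).
s = (1, 0, 1, 0)^T — this equals column 10 of H (binary 1010), so error is at position 10.
Correct: flip bit 10 of r = 001111000000010 to get c = 001111000100010.


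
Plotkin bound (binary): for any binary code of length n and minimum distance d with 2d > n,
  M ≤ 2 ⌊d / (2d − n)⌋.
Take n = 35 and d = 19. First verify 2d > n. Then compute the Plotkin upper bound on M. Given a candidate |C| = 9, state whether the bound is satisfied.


Plotkin bound M ≤ 12; given |C| = 9 ≤ bound (satisfied).

Check applicability: 2d = 38, n = 35.
2d − n = 3 > 0, so Plotkin applies.
Compute d/(2d−n) = 19/3 ≈ 6.3333.
⌊d/(2d−n)⌋ = 6.
Plotkin bound: M ≤ 2·6 = 12.
Given |C| = 9, check: satisfied.
This |C| is below the Plotkin bound.
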